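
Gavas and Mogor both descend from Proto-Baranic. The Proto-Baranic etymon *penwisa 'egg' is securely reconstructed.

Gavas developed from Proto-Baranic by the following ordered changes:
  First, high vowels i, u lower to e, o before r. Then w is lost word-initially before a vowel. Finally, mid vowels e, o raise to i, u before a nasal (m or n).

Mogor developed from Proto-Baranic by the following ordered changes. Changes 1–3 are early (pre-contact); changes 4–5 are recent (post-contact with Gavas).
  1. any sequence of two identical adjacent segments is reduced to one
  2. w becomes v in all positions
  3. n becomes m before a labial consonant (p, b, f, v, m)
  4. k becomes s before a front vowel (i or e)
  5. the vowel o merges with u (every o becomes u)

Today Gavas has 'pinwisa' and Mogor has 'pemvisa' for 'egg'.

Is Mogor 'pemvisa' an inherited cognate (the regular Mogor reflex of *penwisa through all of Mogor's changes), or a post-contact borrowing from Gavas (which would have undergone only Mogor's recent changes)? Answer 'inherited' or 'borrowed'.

If inherited, *penwisa would pass through all of Mogor's changes:
Mogor: *penwisa > penvisa > pemvisa  (by unconditioned shift, nasal place assimilation)
If borrowed from Gavas 'pinwisa' after the early changes, it would undergo only the recent ones:
  rule 4 (palatalisation): no change (pinwisa)
  rule 5 (vowel merger): no change (pinwisa)
  ⇒ as a loan: pinwisa
Mogor 'pemvisa' matches the inherited outcome exactly, so it is an inherited cognate, not a loan.

inherited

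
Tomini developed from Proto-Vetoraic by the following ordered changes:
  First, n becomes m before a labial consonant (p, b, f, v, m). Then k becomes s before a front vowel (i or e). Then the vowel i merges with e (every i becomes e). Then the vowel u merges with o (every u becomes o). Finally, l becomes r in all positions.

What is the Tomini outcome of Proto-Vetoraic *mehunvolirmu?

Tomini: *mehunvolirmu
  mehunvolirmu → mehumvolirmu   [nasal place assimilation]
  mehumvolirmu (rule 2 does not apply)
  mehumvolirmu → mehumvolermu   [vowel merger]
  mehumvolermu → mehomvolermo   [vowel merger]
  mehomvolermo → mehomvorermo   [unconditioned shift]
  giving Tomini mehomvorermo.

mehomvorermo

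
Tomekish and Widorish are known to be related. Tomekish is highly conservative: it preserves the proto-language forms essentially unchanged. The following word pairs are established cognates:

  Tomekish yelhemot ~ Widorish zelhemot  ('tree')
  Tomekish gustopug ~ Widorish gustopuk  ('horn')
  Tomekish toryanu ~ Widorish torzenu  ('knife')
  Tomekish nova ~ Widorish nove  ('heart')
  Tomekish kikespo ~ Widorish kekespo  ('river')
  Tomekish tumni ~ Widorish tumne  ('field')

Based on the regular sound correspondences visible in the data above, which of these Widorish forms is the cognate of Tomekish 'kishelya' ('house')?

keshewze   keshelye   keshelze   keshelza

keshelze

kikespo ~ kekespo — Tomekish i corresponds to Widorish e after a consonant, before a consonant other than r, m, n, p, b, f, v.
toryanu ~ torzenu — Tomekish y corresponds to Widorish z after a consonant, before a back vowel.
nova ~ nove — Tomekish a corresponds to Widorish e word-finally.
Applying these to Tomekish 'kishelya':
  kishelya → keshelya   (i→e after a consonant, before a consonant other than r, m, n, p, b, f, v)
  keshelya → keshelza   (y→z after a consonant, before a back vowel)
  keshelza → keshelze   (a→e word-finally)
So the Widorish cognate is 'keshelze'.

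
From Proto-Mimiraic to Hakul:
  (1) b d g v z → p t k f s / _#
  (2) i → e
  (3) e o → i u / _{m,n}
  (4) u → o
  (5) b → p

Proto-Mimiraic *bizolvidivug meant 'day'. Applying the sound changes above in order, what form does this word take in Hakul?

pezolvedevok

Hakul: *bizolvidivug > bizolvidivuk > bezolvedevuk > bezolvedevok > pezolvedevok  (by final devoicing, vowel merger, vowel merger, unconditioned shift)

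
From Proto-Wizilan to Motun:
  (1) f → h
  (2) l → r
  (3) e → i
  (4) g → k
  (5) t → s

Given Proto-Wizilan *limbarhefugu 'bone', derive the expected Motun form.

rimbarhihuku

Motun: start from *limbarhefugu.
  rule 1 (unconditioned shift): limbarhefugu → limbarhehugu
  rule 2 (unconditioned shift): limbarhehugu → rimbarhehugu
  rule 3 (vowel merger): rimbarhehugu → rimbarhihugu
  rule 4 (unconditioned shift): rimbarhihugu → rimbarhihuku
  rule 5: no change — rimbarhihuku
  ⇒ Motun rimbarhihuku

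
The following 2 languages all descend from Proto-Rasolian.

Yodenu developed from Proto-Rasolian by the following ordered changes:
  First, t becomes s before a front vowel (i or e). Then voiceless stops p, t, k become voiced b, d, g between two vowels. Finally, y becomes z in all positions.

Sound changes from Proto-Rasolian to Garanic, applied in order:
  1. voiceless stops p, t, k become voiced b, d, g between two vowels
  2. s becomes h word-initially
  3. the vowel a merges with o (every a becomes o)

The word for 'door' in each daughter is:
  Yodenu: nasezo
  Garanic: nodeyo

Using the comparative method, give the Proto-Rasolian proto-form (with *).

*nateyo

Position 2: Yodenu has a, Garanic has o. Yodenu preserves a here (none of its changes turn any other segment into a), so the proto-segment is *a.
Position 3: Yodenu has s, Garanic has d. Taking the neighbouring segments as reconstructed: Yodenu s could go back to *t or *s; Garanic d could go back to *t or *d — the one source consistent with every daughter is *t.
Position 5: Yodenu has z, Garanic has y. Garanic preserves y here (none of its changes turn any other segment into y), so the proto-segment is *y.
Verify the candidate proto-form against each daughter:
Yodenu: *nateyo > naseyo > nasezo  (by palatalisation, unconditioned shift)
Garanic: start from *nateyo.
  rule 1 (intervocalic voicing): nateyo → nadeyo
  rule 2: no change — nadeyo
  rule 3 (vowel merger): nadeyo → nodeyo
  ⇒ Garanic nodeyo
*nateyo is the unique common source.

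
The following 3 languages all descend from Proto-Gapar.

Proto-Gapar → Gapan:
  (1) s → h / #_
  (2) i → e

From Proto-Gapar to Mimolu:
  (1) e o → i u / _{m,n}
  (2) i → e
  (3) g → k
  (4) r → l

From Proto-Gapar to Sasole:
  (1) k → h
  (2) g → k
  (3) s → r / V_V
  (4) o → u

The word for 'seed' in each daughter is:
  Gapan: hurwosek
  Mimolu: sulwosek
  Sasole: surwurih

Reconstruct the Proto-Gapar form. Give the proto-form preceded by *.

*surwosik

Position 6: Gapan has s, Mimolu has s, Sasole has r. Gapan preserves s here (none of its changes turn any other segment into s), so the proto-segment is *s.
Position 8: Gapan has k, Mimolu has k, Sasole has h. Gapan preserves k here (none of its changes turn any other segment into k), so the proto-segment is *k.
Position 3: Gapan has r, Mimolu has l, Sasole has r. Gapan preserves r here (none of its changes turn any other segment into r), so the proto-segment is *r.
Verify the candidate proto-form against each daughter:
Gapan: start from *surwosik.
  rule 1 (debuccalisation): surwosik → hurwosik
  rule 2 (vowel merger): hurwosik → hurwosek
  ⇒ Gapan hurwosek
Mimolu: *surwosik
  surwosik (rule 1 does not apply)
  surwosik → surwosek   [vowel merger]
  surwosek (rule 3 does not apply)
  surwosek → sulwosek   [unconditioned shift]
  giving Mimolu sulwosek.
Sasole: *surwosik > surwosih > surworih > surwurih  (by unconditioned shift, rhotacism, vowel merger)
*surwosik is the unique common source.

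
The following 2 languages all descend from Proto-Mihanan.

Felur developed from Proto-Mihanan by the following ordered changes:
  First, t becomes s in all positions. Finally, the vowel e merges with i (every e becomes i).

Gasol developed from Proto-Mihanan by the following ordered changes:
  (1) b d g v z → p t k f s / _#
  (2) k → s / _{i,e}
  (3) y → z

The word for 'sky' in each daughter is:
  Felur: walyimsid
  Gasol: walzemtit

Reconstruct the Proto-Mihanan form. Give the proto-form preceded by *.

*walyemtid

Position 4: Felur has y, Gasol has z. Felur preserves y here (none of its changes turn any other segment into y), so the proto-segment is *y.
Position 5: Felur has i, Gasol has e. Gasol preserves e here (none of its changes turn any other segment into e), so the proto-segment is *e.
Verify the candidate proto-form against each daughter:
Felur: *walyemtid
  walyemtid → walyemsid   [unconditioned shift]
  walyemsid → walyimsid   [vowel merger]
  giving Felur walyimsid.
Gasol: start from *walyemtid.
  rule 1 (final devoicing): walyemtid → walyemtit
  rule 2: no change — walyemtit
  rule 3 (unconditioned shift): walyemtit → walzemtit
  ⇒ Gasol walzemtit
Only *walyemtid yields all of Felur walyimsid, Gasol walzemtit.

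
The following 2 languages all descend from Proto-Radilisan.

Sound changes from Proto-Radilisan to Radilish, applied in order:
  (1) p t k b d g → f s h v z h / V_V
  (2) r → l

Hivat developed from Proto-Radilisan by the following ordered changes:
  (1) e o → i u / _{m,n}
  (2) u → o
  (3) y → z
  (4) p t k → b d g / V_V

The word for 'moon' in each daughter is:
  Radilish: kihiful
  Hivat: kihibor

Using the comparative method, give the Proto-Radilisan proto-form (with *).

Position 5: Radilish has f, Hivat has b. Taking the neighbouring segments as reconstructed: Radilish f could go back to *p or *f; Hivat b could go back to *p or *b — the one source consistent with every daughter is *p.
Position 6: Radilish has u, Hivat has o. Radilish preserves u here (none of its changes turn any other segment into u), so the proto-segment is *u.
Position 7: Radilish has l, Hivat has r. Hivat preserves r here (none of its changes turn any other segment into r), so the proto-segment is *r.
Continuing position by position gives *kihipur; check it forward:
Radilish: start from *kihipur.
  rule 1 (intervocalic lenition): kihipur → kihifur
  rule 2 (unconditioned shift): kihifur → kihiful
  ⇒ Radilish kihiful
Hivat: start from *kihipur.
  rule 1: no change — kihipur
  rule 2 (vowel merger): kihipur → kihipor
  rule 3: no change — kihipor
  rule 4 (intervocalic voicing): kihipor → kihibor
  ⇒ Hivat kihibor
*kihipur is the unique common source.

*kihipur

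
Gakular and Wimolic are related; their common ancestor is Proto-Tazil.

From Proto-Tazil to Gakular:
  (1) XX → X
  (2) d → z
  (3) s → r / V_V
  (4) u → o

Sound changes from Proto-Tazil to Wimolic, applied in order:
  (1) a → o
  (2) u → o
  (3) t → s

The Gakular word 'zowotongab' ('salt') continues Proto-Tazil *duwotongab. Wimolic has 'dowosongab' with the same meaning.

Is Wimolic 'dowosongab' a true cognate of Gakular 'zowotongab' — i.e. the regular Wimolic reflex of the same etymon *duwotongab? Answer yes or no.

Derive the expected Wimolic reflex of *duwotongab:
Wimolic: *duwotongab
  duwotongab → duwotongob   [vowel merger]
  duwotongob → dowotongob   [vowel merger]
  dowotongob → dowosongob   [unconditioned shift]
  giving Wimolic dowosongob.
The regular Wimolic reflex would be 'dowosongob', but the attested form is 'dowosongab'. The correspondence is irregular, so they are not cognates (the Wimolic form has a different source).

no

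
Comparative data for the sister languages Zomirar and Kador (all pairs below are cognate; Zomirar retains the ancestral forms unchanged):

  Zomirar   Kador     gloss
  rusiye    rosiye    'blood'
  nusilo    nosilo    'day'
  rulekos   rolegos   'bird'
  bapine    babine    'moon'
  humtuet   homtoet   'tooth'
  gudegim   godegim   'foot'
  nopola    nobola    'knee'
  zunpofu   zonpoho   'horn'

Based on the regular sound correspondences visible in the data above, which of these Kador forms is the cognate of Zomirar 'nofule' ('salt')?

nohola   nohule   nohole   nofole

nohole

zunpofu ~ zonpoho — Zomirar f corresponds to Kador h between vowels (before a back vowel).
rusiye ~ rosiye, nusilo ~ nosilo — Zomirar u corresponds to Kador o after a consonant, before a consonant other than r, m, n, p, b, f, v.
Applying these to Zomirar 'nofule':
  nofule → nohule   (f→h between vowels (before a back vowel))
  nohule → nohole   (u→o after a consonant, before a consonant other than r, m, n, p, b, f, v)
So the Kador cognate is 'nohole'.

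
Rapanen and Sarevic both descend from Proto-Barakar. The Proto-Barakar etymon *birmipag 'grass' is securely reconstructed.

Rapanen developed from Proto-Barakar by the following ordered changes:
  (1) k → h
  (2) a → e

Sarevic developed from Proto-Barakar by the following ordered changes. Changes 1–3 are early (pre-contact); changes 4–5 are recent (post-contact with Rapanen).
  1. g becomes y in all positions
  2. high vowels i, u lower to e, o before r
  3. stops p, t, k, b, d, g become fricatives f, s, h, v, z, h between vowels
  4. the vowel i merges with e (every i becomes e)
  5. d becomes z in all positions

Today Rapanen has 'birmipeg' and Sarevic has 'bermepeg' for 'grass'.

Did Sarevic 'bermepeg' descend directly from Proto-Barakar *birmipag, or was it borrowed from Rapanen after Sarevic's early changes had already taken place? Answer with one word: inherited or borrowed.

If inherited, *birmipag would pass through all of Sarevic's changes:
Sarevic: start from *birmipag.
  rule 1 (unconditioned shift): birmipag → birmipay
  rule 2 (pre-rhotic lowering): birmipay → bermipay
  rule 3 (intervocalic lenition): bermipay → bermifay
  rule 4 (vowel merger): bermifay → bermefay
  rule 5: no change — bermefay
  ⇒ Sarevic bermefay
If borrowed from Rapanen 'birmipeg' after the early changes, it would undergo only the recent ones:
  rule 4 (vowel merger): birmipeg → bermepeg
  rule 5 (unconditioned shift): no change (bermepeg)
  ⇒ as a loan: bermepeg
Sarevic 'bermepeg' matches the loan outcome 'bermepeg', not the inherited 'bermefay' — it skipped the early Sarevic changes, so it was borrowed from Rapanen.

borrowed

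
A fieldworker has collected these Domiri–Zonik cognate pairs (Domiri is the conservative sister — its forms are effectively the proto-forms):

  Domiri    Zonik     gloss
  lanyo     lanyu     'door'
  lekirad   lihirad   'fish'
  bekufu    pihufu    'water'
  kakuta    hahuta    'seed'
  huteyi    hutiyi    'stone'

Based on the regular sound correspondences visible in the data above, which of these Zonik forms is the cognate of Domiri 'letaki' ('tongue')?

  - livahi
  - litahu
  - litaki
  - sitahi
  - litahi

litahi

lekirad ~ lihirad, bekufu ~ pihufu — Domiri e corresponds to Zonik i after a consonant, before a consonant other than r, m, n, p, b, f, v.
lekirad ~ lihirad — Domiri k corresponds to Zonik h between vowels (before a front vowel).
Applying these to Domiri 'letaki':
  letaki → litaki   (e→i after a consonant, before a consonant other than r, m, n, p, b, f, v)
  litaki → litahi   (k→h between vowels (before a front vowel))
So the Zonik cognate is 'litahi'.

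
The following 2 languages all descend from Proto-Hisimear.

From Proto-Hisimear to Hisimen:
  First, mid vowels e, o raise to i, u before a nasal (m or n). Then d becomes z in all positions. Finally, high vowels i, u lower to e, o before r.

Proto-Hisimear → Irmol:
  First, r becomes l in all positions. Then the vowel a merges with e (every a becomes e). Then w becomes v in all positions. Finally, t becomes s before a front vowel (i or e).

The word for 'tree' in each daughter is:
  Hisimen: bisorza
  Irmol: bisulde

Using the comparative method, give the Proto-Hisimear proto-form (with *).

*bisurda

Position 5: Hisimen has r, Irmol has l. Hisimen preserves r here (none of its changes turn any other segment into r), so the proto-segment is *r.
Position 4: Hisimen has o, Irmol has u. Irmol preserves u here (none of its changes turn any other segment into u), so the proto-segment is *u.
Position 6: Hisimen has z, Irmol has d. Irmol preserves d here (none of its changes turn any other segment into d), so the proto-segment is *d.
Continuing position by position gives *bisurda; check it forward:
Hisimen: start from *bisurda.
  rule 1: no change — bisurda
  rule 2 (unconditioned shift): bisurda → bisurza
  rule 3 (pre-rhotic lowering): bisurza → bisorza
  ⇒ Hisimen bisorza
Irmol: start from *bisurda.
  rule 1 (unconditioned shift): bisurda → bisulda
  rule 2 (vowel merger): bisulda → bisulde
  rule 3: no change — bisulde
  rule 4: no change — bisulde
  ⇒ Irmol bisulde
*bisurda is the unique common source.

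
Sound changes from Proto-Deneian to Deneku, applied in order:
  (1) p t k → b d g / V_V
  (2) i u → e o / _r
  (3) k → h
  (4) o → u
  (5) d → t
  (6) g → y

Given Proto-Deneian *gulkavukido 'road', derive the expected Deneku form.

Deneku: start from *gulkavukido.
  rule 1 (intervocalic voicing): gulkavukido → gulkavugido
  rule 2: no change — gulkavugido
  rule 3 (unconditioned shift): gulkavugido → gulhavugido
  rule 4 (vowel merger): gulhavugido → gulhavugidu
  rule 5 (unconditioned shift): gulhavugidu → gulhavugitu
  rule 6 (unconditioned shift): gulhavugitu → yulhavuyitu
  ⇒ Deneku yulhavuyitu

yulhavuyitu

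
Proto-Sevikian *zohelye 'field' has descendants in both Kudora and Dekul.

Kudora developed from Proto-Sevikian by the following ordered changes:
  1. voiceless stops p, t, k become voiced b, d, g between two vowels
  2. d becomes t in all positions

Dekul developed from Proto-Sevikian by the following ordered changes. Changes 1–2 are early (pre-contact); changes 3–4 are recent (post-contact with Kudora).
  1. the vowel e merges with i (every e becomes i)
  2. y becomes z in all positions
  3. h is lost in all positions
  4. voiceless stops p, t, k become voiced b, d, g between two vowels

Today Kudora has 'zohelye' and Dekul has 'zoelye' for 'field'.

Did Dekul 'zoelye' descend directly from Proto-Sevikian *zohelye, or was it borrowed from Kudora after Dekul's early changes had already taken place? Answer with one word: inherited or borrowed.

borrowed

If inherited, *zohelye would pass through all of Dekul's changes:
Dekul: *zohelye > zohilyi > zohilzi > zoilzi  (by vowel merger, unconditioned shift, h-loss)
If borrowed from Kudora 'zohelye' after the early changes, it would undergo only the recent ones:
  rule 3 (h-loss): zohelye → zoelye
  rule 4 (intervocalic voicing): no change (zoelye)
  ⇒ as a loan: zoelye
Dekul 'zoelye' matches the loan outcome 'zoelye', not the inherited 'zoilzi' — it skipped the early Dekul changes, so it was borrowed from Kudora.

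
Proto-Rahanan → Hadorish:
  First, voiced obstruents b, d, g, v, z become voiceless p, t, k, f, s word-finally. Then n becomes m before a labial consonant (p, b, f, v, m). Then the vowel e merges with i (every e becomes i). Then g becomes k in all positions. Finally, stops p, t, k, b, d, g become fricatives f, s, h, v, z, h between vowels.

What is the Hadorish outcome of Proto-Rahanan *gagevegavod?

kahivihavot

Hadorish: *gagevegavod > gagevegavot > gagivigavot > kakivikavot > kahivihavot  (by final devoicing, vowel merger, unconditioned shift, intervocalic lenition)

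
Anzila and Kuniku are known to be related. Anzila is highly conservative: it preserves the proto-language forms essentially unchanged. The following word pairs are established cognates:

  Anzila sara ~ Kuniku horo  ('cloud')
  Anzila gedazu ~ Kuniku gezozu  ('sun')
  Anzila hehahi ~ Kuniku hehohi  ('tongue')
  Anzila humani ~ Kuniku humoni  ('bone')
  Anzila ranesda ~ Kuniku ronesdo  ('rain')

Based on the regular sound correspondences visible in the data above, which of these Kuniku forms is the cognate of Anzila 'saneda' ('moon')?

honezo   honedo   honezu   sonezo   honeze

sara ~ horo — Anzila s corresponds to Kuniku h word-initially before a back vowel.
humani ~ humoni, ranesda ~ ronesdo — Anzila a corresponds to Kuniku o after a consonant, before a nasal.
gedazu ~ gezozu — Anzila d corresponds to Kuniku z between vowels (before a back vowel).
sara ~ horo, ranesda ~ ronesdo — Anzila a corresponds to Kuniku o word-finally.
Applying these to Anzila 'saneda':
  saneda → haneda   (s→h word-initially before a back vowel)
  haneda → honeda   (a→o after a consonant, before a nasal)
  honeda → honeza   (d→z between vowels (before a back vowel))
  honeza → honezo   (a→o word-finally)
So the Kuniku cognate is 'honezo'.

honezo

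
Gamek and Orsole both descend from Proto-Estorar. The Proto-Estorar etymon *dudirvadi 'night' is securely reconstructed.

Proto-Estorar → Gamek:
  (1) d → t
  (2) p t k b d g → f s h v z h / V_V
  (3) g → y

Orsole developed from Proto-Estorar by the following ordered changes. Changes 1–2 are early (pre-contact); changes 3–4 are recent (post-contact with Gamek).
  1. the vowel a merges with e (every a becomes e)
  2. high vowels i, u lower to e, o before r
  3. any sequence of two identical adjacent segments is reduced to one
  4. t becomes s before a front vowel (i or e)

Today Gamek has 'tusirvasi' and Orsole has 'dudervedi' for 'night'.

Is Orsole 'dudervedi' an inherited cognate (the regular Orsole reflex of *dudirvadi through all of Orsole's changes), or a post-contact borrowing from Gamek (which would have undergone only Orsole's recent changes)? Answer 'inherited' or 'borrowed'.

If inherited, *dudirvadi would pass through all of Orsole's changes:
Orsole: *dudirvadi
  dudirvadi → dudirvedi   [vowel merger]
  dudirvedi → dudervedi   [pre-rhotic lowering]
  dudervedi (rule 3 does not apply)
  dudervedi (rule 4 does not apply)
  giving Orsole dudervedi.
If borrowed from Gamek 'tusirvasi' after the early changes, it would undergo only the recent ones:
  rule 3 (degemination): no change (tusirvasi)
  rule 4 (palatalisation): no change (tusirvasi)
  ⇒ as a loan: tusirvasi
Orsole 'dudervedi' matches the inherited outcome exactly, so it is an inherited cognate, not a loan.

inherited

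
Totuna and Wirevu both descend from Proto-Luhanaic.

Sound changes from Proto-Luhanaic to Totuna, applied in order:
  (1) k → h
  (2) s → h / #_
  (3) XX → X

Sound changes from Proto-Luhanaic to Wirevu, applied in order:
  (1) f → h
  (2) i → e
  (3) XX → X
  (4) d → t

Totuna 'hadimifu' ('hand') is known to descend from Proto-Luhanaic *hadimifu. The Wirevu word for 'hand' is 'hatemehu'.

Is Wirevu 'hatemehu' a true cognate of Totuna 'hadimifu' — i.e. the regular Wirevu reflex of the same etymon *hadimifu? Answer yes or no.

Derive the expected Wirevu reflex of *hadimifu:
Wirevu: *hadimifu
  hadimifu → hadimihu   [unconditioned shift]
  hadimihu → hademehu   [vowel merger]
  hademehu (rule 3 does not apply)
  hademehu → hatemehu   [unconditioned shift]
  giving Wirevu hatemehu.
Wirevu 'hatemehu' matches the regular reflex exactly, so the pair is cognate.

yes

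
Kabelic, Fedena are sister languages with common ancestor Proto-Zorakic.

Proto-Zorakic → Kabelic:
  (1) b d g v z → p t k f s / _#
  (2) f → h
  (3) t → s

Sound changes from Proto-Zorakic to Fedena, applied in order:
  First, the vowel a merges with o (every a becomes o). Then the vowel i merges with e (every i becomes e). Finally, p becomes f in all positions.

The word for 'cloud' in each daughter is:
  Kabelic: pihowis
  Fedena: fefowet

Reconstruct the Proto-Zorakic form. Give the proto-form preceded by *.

*pifowit

Position 6: Kabelic has i, Fedena has e. Kabelic preserves i here (none of its changes turn any other segment into i), so the proto-segment is *i.
Position 2: Kabelic has i, Fedena has e. Kabelic preserves i here (none of its changes turn any other segment into i), so the proto-segment is *i.
Position 1: Kabelic has p, Fedena has f. Taking the neighbouring segments as reconstructed: Kabelic p can only go back to *p; Fedena f could go back to *p or *f — the one source consistent with every daughter is *p.
Continuing position by position gives *pifowit; check it forward:
Kabelic: start from *pifowit.
  rule 1: no change — pifowit
  rule 2 (unconditioned shift): pifowit → pihowit
  rule 3 (unconditioned shift): pihowit → pihowis
  ⇒ Kabelic pihowis
Fedena: *pifowit
  pifowit (rule 1 does not apply)
  pifowit → pefowet   [vowel merger]
  pefowet → fefowet   [unconditioned shift]
  giving Fedena fefowet.
No other proto-form is consistent with every reflex, so the reconstruction is *pifowit.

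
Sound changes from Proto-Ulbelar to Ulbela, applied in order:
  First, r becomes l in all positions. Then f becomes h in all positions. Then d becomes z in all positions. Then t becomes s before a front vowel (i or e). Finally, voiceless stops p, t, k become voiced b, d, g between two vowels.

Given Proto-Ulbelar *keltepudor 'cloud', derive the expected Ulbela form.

Ulbela: *keltepudor
  keltepudor → keltepudol   [unconditioned shift]
  keltepudol (rule 2 does not apply)
  keltepudol → keltepuzol   [unconditioned shift]
  keltepuzol → kelsepuzol   [palatalisation]
  kelsepuzol → kelsebuzol   [intervocalic voicing]
  giving Ulbela kelsebuzol.

kelsebuzol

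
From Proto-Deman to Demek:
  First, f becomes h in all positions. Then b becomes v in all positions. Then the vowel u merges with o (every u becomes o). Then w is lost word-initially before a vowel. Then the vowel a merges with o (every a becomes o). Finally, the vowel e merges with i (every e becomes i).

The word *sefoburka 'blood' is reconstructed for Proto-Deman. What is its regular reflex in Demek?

sihovorko

Demek: start from *sefoburka.
  rule 1 (unconditioned shift): sefoburka → sehoburka
  rule 2 (unconditioned shift): sehoburka → sehovurka
  rule 3 (vowel merger): sehovurka → sehovorka
  rule 4: no change — sehovorka
  rule 5 (vowel merger): sehovorka → sehovorko
  rule 6 (vowel merger): sehovorko → sihovorko
  ⇒ Demek sihovorko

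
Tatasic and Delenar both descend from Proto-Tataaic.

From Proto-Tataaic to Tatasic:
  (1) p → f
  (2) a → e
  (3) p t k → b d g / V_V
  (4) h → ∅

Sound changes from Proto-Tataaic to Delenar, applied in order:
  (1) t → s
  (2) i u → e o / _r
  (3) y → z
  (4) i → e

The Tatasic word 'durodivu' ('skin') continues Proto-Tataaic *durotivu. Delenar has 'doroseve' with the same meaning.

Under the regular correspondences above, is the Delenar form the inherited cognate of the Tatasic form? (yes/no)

Derive the expected Delenar reflex of *durotivu:
Delenar: *durotivu
  durotivu → durosivu   [unconditioned shift]
  durosivu → dorosivu   [pre-rhotic lowering]
  dorosivu (rule 3 does not apply)
  dorosivu → dorosevu   [vowel merger]
  giving Delenar dorosevu.
The regular Delenar reflex would be 'dorosevu', but the attested form is 'doroseve'. The correspondence is irregular, so they are not cognates (the Delenar form has a different source).

no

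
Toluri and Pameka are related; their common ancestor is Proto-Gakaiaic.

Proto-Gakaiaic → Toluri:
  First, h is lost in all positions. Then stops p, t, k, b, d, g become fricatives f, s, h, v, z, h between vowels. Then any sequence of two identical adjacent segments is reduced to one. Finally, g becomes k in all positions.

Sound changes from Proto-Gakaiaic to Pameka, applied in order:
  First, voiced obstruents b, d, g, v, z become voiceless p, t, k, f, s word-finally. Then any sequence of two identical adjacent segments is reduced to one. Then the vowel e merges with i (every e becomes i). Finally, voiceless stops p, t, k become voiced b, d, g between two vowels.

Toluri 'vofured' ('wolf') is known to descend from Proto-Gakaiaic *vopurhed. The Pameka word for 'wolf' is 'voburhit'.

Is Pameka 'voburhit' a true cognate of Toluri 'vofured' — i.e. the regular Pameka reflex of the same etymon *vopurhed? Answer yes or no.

Derive the expected Pameka reflex of *vopurhed:
Pameka: *vopurhed > vopurhet > vopurhit > voburhit  (by final devoicing, vowel merger, intervocalic voicing)
Pameka 'voburhit' matches the regular reflex exactly, so the pair is cognate.

yes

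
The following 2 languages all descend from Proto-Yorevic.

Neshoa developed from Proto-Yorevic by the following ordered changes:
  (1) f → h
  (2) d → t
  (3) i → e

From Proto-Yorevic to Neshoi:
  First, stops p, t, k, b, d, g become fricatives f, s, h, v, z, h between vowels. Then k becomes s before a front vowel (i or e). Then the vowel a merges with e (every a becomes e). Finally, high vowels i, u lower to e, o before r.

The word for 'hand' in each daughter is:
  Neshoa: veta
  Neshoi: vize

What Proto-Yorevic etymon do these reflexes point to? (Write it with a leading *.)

Position 2: Neshoa has e, Neshoi has i. Neshoi preserves i here (none of its changes turn any other segment into i), so the proto-segment is *i.
Position 4: Neshoa has a, Neshoi has e. Neshoa preserves a here (none of its changes turn any other segment into a), so the proto-segment is *a.
This points to *vida. Verify forward in each daughter:
Neshoa: start from *vida.
  rule 1: no change — vida
  rule 2 (unconditioned shift): vida → vita
  rule 3 (vowel merger): vita → veta
  ⇒ Neshoa veta
Neshoi: *vida
  vida → viza   [intervocalic lenition]
  viza (rule 2 does not apply)
  viza → vize   [vowel merger]
  vize (rule 4 does not apply)
  giving Neshoi vize.
No other proto-form is consistent with every reflex, so the reconstruction is *vida.

*vida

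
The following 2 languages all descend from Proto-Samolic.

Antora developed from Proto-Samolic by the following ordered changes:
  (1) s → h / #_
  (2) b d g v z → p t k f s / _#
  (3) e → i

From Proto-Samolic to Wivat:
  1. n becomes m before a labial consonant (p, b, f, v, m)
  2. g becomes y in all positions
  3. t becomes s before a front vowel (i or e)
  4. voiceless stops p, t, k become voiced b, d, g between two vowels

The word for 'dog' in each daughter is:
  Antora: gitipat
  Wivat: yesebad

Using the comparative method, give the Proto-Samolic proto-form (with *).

*getepad

Position 1: Antora has g, Wivat has y. Antora preserves g here (none of its changes turn any other segment into g), so the proto-segment is *g.
Position 5: Antora has p, Wivat has b. Taking the neighbouring segments as reconstructed: Antora p can only go back to *p; Wivat b could go back to *p or *b — the one source consistent with every daughter is *p.
Position 4: Antora has i, Wivat has e. Wivat preserves e here (none of its changes turn any other segment into e), so the proto-segment is *e.
Continuing position by position gives *getepad; check it forward:
Antora: *getepad > getepat > gitipat  (by final devoicing, vowel merger)
Wivat: *getepad > yetepad > yesepad > yesebad  (by unconditioned shift, palatalisation, intervocalic voicing)
No other proto-form is consistent with every reflex, so the reconstruction is *getepad.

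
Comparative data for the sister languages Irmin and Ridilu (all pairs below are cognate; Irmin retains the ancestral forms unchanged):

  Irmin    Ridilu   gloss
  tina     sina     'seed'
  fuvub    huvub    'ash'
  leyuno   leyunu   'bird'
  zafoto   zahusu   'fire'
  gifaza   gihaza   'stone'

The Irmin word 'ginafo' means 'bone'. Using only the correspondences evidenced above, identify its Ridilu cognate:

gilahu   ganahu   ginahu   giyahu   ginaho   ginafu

ginahu

zafoto ~ zahusu — Irmin f corresponds to Ridilu h between vowels (before a back vowel).
leyuno ~ leyunu, zafoto ~ zahusu — Irmin o corresponds to Ridilu u word-finally.
Applying these to Irmin 'ginafo':
  ginafo → ginaho   (f→h between vowels (before a back vowel))
  ginaho → ginahu   (o→u word-finally)
So the Ridilu cognate is 'ginahu'.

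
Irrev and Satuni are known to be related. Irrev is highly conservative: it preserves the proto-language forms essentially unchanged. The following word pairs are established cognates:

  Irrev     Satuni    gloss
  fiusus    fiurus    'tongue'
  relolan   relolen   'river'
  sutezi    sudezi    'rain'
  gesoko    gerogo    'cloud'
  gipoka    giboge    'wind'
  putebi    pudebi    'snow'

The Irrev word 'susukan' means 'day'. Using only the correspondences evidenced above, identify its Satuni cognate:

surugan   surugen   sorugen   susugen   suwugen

surugen

fiusus ~ fiurus — Irrev s corresponds to Satuni r between vowels (before a back vowel).
gipoka ~ giboge — Irrev k corresponds to Satuni g between vowels (before a back vowel).
relolan ~ relolen — Irrev a corresponds to Satuni e after a consonant, before a nasal.
Applying these to Irrev 'susukan':
  susukan → surukan   (s→r between vowels (before a back vowel))
  surukan → surugan   (k→g between vowels (before a back vowel))
  surugan → surugen   (a→e after a consonant, before a nasal)
So the Satuni cognate is 'surugen'.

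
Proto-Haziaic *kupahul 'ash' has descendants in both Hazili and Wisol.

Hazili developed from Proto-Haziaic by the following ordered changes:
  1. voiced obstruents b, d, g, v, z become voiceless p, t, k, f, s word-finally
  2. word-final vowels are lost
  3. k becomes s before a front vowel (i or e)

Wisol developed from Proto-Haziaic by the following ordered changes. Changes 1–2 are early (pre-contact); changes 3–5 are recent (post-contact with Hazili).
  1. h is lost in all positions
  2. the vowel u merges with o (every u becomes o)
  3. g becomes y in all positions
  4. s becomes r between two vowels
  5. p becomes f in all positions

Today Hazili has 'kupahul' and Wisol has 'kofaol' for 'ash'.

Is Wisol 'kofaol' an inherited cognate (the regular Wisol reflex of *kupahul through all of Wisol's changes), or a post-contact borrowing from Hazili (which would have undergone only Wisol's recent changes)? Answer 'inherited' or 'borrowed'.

inherited

If inherited, *kupahul would pass through all of Wisol's changes:
Wisol: *kupahul > kupaul > kopaol > kofaol  (by h-loss, vowel merger, unconditioned shift)
If borrowed from Hazili 'kupahul' after the early changes, it would undergo only the recent ones:
  rule 3 (unconditioned shift): no change (kupahul)
  rule 4 (rhotacism): no change (kupahul)
  rule 5 (unconditioned shift): kupahul → kufahul
  ⇒ as a loan: kufahul
Wisol 'kofaol' matches the inherited outcome exactly, so it is an inherited cognate, not a loan.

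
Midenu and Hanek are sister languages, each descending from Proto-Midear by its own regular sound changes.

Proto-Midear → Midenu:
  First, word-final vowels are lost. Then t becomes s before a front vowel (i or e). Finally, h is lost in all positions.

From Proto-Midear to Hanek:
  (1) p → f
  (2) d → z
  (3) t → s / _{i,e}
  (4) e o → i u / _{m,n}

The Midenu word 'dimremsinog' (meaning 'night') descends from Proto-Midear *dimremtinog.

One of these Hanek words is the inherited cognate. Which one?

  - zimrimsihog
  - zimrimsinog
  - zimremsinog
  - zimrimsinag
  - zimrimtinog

Hanek: *dimremtinog > zimremtinog > zimremsinog > zimrimsinog  (by unconditioned shift, palatalisation, pre-nasal raising)
Only 'zimrimsinog' matches the regular Hanek development of *dimremtinog.

zimrimsinog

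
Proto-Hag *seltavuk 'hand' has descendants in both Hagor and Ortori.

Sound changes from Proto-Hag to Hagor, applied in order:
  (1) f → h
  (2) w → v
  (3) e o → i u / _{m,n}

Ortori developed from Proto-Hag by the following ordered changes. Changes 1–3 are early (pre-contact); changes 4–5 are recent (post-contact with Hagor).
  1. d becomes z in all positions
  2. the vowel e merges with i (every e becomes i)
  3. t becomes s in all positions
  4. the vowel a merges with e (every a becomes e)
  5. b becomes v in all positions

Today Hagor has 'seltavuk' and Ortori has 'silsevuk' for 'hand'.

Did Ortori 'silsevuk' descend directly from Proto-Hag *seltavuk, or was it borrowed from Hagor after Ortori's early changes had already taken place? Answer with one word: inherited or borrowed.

inherited

If inherited, *seltavuk would pass through all of Ortori's changes:
Ortori: start from *seltavuk.
  rule 1: no change — seltavuk
  rule 2 (vowel merger): seltavuk → siltavuk
  rule 3 (unconditioned shift): siltavuk → silsavuk
  rule 4 (vowel merger): silsavuk → silsevuk
  rule 5: no change — silsevuk
  ⇒ Ortori silsevuk
If borrowed from Hagor 'seltavuk' after the early changes, it would undergo only the recent ones:
  rule 4 (vowel merger): seltavuk → seltevuk
  rule 5 (unconditioned shift): no change (seltevuk)
  ⇒ as a loan: seltevuk
Ortori 'silsevuk' matches the inherited outcome exactly, so it is an inherited cognate, not a loan.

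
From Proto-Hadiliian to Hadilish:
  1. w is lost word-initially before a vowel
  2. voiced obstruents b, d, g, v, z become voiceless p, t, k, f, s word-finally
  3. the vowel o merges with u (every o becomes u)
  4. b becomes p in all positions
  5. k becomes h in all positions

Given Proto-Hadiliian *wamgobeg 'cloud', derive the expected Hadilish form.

Hadilish: *wamgobeg > amgobeg > amgobek > amgubek > amgupek > amgupeh  (by glide loss, final devoicing, vowel merger, unconditioned shift, unconditioned shift)

amgupeh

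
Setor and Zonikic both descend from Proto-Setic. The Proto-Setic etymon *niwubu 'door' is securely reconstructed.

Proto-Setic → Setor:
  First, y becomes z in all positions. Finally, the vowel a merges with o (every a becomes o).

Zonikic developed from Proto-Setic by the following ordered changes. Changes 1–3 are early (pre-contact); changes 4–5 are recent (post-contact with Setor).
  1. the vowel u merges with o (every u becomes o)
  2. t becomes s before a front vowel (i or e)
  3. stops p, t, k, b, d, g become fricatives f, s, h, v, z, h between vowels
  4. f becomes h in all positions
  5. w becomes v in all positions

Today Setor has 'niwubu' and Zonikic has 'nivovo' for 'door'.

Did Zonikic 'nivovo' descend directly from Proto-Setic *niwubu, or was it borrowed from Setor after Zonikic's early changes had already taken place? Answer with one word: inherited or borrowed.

inherited

If inherited, *niwubu would pass through all of Zonikic's changes:
Zonikic: *niwubu > niwobo > niwovo > nivovo  (by vowel merger, intervocalic lenition, unconditioned shift)
If borrowed from Setor 'niwubu' after the early changes, it would undergo only the recent ones:
  rule 4 (unconditioned shift): no change (niwubu)
  rule 5 (unconditioned shift): niwubu → nivubu
  ⇒ as a loan: nivubu
Zonikic 'nivovo' matches the inherited outcome exactly, so it is an inherited cognate, not a loan.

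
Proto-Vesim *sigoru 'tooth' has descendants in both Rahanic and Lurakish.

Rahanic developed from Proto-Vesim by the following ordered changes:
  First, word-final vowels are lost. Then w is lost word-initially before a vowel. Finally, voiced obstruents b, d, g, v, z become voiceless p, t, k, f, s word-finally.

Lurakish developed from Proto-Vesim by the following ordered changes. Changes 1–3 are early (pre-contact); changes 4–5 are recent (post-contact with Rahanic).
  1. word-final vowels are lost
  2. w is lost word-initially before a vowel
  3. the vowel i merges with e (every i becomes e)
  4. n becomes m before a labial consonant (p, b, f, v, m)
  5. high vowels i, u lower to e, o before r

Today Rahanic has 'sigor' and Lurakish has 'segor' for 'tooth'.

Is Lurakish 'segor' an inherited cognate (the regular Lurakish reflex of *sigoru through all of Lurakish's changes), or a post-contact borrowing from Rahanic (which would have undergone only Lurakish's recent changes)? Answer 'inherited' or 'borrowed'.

inherited

If inherited, *sigoru would pass through all of Lurakish's changes:
Lurakish: *sigoru
  sigoru → sigor   [apocope]
  sigor (rule 2 does not apply)
  sigor → segor   [vowel merger]
  segor (rule 4 does not apply)
  segor (rule 5 does not apply)
  giving Lurakish segor.
If borrowed from Rahanic 'sigor' after the early changes, it would undergo only the recent ones:
  rule 4 (nasal place assimilation): no change (sigor)
  rule 5 (pre-rhotic lowering): no change (sigor)
  ⇒ as a loan: sigor
Lurakish 'segor' matches the inherited outcome exactly, so it is an inherited cognate, not a loan.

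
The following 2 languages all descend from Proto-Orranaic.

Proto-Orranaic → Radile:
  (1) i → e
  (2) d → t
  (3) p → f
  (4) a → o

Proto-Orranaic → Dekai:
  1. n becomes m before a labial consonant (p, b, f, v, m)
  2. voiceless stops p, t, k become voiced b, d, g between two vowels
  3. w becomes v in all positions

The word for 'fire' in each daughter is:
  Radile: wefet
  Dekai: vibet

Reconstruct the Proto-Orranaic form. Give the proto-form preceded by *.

Position 2: Radile has e, Dekai has i. Dekai preserves i here (none of its changes turn any other segment into i), so the proto-segment is *i.
Position 1: Radile has w, Dekai has v. Radile preserves w here (none of its changes turn any other segment into w), so the proto-segment is *w.
Verify the candidate proto-form against each daughter:
Radile: *wipet
  wipet → wepet   [vowel merger]
  wepet (rule 2 does not apply)
  wepet → wefet   [unconditioned shift]
  wefet (rule 4 does not apply)
  giving Radile wefet.
Dekai: start from *wipet.
  rule 1: no change — wipet
  rule 2 (intervocalic voicing): wipet → wibet
  rule 3 (unconditioned shift): wibet → vibet
  ⇒ Dekai vibet
No other proto-form is consistent with every reflex, so the reconstruction is *wipet.

*wipet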